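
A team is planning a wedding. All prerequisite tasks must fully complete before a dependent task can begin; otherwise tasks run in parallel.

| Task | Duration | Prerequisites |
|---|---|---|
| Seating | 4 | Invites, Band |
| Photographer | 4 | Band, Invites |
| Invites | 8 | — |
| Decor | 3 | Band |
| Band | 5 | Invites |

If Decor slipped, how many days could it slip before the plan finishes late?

The longest chain is Invites→Band→Seating = 8+5+4 = 17; overall finish 17 days.
The longest chain containing Decor totals 16 days.
Slack of Decor = 14 − 13 = 1 day.

1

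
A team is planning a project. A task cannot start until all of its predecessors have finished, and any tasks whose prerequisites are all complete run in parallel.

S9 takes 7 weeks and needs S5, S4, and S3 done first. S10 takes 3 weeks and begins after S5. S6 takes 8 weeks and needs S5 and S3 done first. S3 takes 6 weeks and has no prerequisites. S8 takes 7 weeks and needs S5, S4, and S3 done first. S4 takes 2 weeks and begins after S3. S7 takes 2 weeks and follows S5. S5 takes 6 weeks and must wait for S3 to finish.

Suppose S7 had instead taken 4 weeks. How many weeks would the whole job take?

Critical path before the change: S3→S5→S6 = 6+6+8 = 20 giving 20 weeks.
S7 has 6 weeks of float (longest path through it is 14).
The critical path is still S3→S5→S6; finish is now 20 weeks.

20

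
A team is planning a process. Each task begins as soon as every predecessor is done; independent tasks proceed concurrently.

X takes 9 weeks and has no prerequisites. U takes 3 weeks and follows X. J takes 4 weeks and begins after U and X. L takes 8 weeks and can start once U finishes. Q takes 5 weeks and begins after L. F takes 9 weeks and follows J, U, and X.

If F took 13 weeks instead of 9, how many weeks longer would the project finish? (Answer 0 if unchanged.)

4

Baseline: X→U→J→F = 9+3+4+9 = 25 → 25 weeks.
F is on the critical path; changing it to 13 makes that path 29 weeks.
The critical path is still X→U→J→F; finish is now 29 weeks.
Change in finish: 29 − 25 = +4 weeks.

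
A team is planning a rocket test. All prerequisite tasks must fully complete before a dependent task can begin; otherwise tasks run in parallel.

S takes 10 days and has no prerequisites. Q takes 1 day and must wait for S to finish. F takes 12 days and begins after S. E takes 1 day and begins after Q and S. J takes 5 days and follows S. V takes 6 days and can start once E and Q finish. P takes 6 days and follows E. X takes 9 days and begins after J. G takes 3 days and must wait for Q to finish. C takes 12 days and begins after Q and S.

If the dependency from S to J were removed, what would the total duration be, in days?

23

Before: longest chain S→J→X = 10+5+9 = 24, finish 24.
Without S→J, J's earliest start moves from 10 to 0.
After: S→Q→C = 10+1+12 = 23 → 23 days.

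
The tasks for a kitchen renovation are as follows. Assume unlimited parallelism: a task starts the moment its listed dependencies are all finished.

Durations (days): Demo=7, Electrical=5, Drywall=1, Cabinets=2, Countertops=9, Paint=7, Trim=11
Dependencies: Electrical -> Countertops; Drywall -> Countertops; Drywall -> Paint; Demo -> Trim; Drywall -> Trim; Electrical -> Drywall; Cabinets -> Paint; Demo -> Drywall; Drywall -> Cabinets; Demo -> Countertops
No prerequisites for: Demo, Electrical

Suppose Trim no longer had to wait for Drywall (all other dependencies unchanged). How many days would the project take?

18

With the dependency in place, Demo→Drywall→Trim = 7+1+11 = 19 sets the finish at 19 days.
Without Drywall→Trim, Trim's earliest start moves from 8 to 7.
New critical path: Demo→Trim = 7+11 = 18 ⇒ 18 days.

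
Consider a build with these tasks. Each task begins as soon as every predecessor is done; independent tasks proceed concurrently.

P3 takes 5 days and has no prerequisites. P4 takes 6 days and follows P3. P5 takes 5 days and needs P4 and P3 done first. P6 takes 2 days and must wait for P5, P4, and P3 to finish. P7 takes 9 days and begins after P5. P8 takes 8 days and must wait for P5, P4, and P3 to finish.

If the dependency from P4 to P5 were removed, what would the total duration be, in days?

Original critical path: P3→P4→P5→P7 = 5+6+5+9 = 25 ⇒ 25 days.
Without P4→P5, P5's earliest start moves from 11 to 5.
After: P3→P4→P8 = 5+6+8 = 19 → 19 days.

19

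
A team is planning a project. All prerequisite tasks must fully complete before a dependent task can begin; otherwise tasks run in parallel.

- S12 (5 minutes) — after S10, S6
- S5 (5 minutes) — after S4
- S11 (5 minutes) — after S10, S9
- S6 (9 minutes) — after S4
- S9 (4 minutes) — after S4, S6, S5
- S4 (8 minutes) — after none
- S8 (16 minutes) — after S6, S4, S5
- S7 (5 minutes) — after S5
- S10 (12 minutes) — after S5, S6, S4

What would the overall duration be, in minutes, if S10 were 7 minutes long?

The binding path is S4→S6→S10→S11 = 8+9+12+5 = 34; finish at 34 minutes.
S10 lies on that path, so at 7 minutes the path becomes 29 minutes.
Now S4→S6→S8 = 8+9+16 = 33 is longest, so the finish becomes 33 minutes.

33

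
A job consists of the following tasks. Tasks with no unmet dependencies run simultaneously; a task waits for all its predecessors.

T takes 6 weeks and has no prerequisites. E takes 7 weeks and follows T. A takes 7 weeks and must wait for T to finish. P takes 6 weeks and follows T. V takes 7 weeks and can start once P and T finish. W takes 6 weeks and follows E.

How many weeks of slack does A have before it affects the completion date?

6

The longest chain is T→E→W = 6+7+6 = 19; overall finish 19 weeks.
The longest chain containing A totals 13 weeks.
Slack of A = 12 − 6 = 6 weeks.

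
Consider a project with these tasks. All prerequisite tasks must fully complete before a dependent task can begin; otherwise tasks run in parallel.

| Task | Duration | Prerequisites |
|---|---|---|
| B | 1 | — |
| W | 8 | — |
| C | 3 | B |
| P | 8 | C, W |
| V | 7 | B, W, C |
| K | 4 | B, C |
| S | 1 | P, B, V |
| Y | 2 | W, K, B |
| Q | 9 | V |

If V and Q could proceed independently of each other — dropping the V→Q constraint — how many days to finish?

Original critical path: W→V→Q = 8+7+9 = 24 ⇒ 24 days.
Without V→Q, Q's earliest start moves from 15 to 0.
The longest chain is now W→P→S = 8+8+1 = 17, so the job takes 17 days.

17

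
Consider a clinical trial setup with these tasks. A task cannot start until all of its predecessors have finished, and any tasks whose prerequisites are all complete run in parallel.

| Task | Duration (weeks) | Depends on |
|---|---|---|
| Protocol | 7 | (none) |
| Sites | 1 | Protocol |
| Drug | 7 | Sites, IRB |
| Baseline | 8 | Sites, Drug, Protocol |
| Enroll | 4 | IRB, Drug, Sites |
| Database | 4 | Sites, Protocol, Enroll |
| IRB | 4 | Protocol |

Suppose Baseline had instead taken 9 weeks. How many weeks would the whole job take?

27

Actual critical path: Protocol→IRB→Drug→Baseline = 7+4+7+8 = 26 ⇒ 26 weeks.
Baseline is on the critical path; changing it to 9 makes that path 27 weeks.
The critical path is still Protocol→IRB→Drug→Baseline; finish is now 27 weeks.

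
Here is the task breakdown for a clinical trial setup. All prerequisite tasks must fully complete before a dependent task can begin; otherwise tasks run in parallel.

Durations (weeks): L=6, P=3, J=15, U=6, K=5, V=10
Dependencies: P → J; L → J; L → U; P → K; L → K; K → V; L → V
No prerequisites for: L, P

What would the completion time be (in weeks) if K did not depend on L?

21

Before: longest chain L→J = 6+15 = 21, finish 21.
Without L→K, K's earliest start moves from 6 to 3.
New critical path: L→J = 6+15 = 21 ⇒ 21 weeks.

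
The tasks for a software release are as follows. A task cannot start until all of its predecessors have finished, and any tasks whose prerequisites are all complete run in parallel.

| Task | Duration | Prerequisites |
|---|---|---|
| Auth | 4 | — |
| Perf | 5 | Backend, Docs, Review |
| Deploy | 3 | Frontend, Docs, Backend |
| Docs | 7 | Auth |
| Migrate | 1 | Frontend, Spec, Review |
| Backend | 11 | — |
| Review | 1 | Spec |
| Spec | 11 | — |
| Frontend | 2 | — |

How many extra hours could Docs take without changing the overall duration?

1

Critical path: Spec→Review→Perf = 11+1+5 = 17, so the finish is 17 hours.
Longest path through Docs: 16 hours (earliest finish 11, latest finish 12).
Float = 17 − 16 = 1.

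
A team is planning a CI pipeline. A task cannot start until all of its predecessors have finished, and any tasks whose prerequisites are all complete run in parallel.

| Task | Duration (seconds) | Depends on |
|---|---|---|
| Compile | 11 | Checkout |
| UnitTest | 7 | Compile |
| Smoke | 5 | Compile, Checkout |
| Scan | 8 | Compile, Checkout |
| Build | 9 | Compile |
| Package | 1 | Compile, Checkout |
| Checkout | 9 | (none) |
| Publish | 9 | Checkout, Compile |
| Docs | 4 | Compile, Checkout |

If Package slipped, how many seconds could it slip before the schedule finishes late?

The longest chain is Checkout→Compile→Build = 9+11+9 = 29; overall finish 29 seconds.
Longest path through Package: 21 seconds (earliest finish 21, latest finish 29).
Slack of Package = 28 − 20 = 8 seconds.

8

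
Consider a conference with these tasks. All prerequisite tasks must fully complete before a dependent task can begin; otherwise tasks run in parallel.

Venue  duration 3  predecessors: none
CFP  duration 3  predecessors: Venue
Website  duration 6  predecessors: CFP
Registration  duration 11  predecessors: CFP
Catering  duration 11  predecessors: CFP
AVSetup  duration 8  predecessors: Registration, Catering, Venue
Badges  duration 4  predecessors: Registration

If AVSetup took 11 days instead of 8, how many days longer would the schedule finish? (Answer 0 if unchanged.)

Critical path before the change: Venue→CFP→Registration→AVSetup = 3+3+11+8 = 25 giving 25 days.
AVSetup lies on that path, so at 11 days the path becomes 28 days.
The critical path is still Venue→CFP→Registration→AVSetup; finish is now 28 days.
Change in finish: 28 − 25 = +3 days.

3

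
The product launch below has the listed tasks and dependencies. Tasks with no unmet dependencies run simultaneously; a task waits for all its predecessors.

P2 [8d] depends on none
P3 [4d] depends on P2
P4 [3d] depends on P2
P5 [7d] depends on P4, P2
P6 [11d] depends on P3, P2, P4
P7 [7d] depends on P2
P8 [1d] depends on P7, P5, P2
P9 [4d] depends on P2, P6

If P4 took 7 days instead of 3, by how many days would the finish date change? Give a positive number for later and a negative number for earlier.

3

Baseline: P2→P3→P6→P9 = 8+4+11+4 = 27 → 27 days.
P4 is off the critical path — its longest chain is 26 days, giving 1 of slack.
New critical path: P2→P4→P6→P9 = 8+7+11+4 = 30 ⇒ 30 days.
Change in finish: 30 − 27 = +3 days.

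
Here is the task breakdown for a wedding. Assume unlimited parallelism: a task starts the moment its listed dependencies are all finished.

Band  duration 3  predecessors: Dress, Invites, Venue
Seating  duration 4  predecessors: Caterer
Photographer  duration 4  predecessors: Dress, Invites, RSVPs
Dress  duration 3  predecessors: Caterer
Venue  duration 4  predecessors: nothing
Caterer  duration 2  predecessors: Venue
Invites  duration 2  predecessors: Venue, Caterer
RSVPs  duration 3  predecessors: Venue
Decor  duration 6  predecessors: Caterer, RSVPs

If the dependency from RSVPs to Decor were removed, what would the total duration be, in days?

13

Before: longest chain Venue→Caterer→Dress→Photographer = 4+2+3+4 = 13, finish 13.
Without RSVPs→Decor, Decor's earliest start moves from 7 to 6.
New critical path: Venue→Caterer→Dress→Photographer = 4+2+3+4 = 13 ⇒ 13 days.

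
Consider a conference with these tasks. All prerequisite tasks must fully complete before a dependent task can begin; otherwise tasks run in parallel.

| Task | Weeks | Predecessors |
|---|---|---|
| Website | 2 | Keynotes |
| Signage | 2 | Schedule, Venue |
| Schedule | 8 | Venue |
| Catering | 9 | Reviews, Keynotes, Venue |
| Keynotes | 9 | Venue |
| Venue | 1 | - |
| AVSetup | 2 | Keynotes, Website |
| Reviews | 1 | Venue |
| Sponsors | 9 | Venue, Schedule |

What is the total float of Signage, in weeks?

8

Venue→Keynotes→Catering = 1+9+9 = 19 sets the makespan at 19 weeks.
Signage finishes as early as 11 and must finish by 19.
So Signage can slip 19 − 11 = 8 weeks.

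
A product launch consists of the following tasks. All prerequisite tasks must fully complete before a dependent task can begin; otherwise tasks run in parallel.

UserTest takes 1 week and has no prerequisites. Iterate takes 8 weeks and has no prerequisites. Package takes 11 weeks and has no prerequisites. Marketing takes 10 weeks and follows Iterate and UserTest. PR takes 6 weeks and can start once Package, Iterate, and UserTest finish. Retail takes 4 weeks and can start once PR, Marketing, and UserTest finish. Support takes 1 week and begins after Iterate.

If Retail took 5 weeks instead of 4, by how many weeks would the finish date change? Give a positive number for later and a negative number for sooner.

Critical path before the change: Iterate→Marketing→Retail = 8+10+4 = 22 giving 22 weeks.
Retail lies on that path, so at 5 weeks the path becomes 23 weeks.
No other chain overtakes it, so the finish is 23 weeks.
Change in finish: 23 − 22 = +1 weeks.

1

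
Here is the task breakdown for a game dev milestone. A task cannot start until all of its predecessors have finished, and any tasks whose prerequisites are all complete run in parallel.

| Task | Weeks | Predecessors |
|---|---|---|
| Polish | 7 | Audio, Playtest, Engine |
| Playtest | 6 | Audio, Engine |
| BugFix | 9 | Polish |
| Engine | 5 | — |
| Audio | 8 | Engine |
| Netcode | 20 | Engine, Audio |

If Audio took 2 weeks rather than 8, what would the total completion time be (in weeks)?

29

As given, the longest chain is Engine→Audio→Playtest→Polish→BugFix = 5+8+6+7+9 = 35, so the finish is 35 weeks.
Since Audio is critical, the -6 change carries straight to that chain (now 29 weeks).
That remains the longest chain; total 29 weeks.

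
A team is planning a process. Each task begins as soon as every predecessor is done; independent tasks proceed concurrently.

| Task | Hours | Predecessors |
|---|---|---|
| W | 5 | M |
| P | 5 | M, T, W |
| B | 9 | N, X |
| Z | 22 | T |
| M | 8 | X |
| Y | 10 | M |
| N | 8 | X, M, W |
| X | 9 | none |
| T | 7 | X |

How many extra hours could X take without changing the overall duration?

The longest chain is X→M→W→N→B = 9+8+5+8+9 = 39; overall finish 39 hours.
X finishes as early as 9 and must finish by 9.
So X can slip 9 − 9 = 0 hours.

0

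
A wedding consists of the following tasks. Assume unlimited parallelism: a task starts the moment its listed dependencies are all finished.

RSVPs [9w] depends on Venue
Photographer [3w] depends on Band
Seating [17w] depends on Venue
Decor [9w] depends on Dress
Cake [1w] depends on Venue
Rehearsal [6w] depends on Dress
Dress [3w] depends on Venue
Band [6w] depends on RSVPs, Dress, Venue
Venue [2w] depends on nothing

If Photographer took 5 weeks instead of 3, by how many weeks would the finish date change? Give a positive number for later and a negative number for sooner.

Critical path before the change: Venue→RSVPs→Band→Photographer = 2+9+6+3 = 20 giving 20 weeks.
Since Photographer is critical, the +2 change carries straight to that chain (now 22 weeks).
The critical path is still Venue→RSVPs→Band→Photographer; finish is now 22 weeks.
Change in finish: 22 − 20 = +2 weeks.

2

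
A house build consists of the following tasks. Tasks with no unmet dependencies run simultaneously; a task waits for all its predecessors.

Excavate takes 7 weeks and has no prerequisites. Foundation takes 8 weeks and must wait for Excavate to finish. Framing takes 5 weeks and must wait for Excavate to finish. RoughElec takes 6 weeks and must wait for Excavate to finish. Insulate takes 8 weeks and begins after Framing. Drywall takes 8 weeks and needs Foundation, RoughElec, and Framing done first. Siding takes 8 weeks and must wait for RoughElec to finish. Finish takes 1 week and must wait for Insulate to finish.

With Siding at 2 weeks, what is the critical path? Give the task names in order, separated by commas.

Actual critical path: Excavate→Foundation→Drywall = 7+8+8 = 23 ⇒ 23 weeks.
Siding is off the critical path — its longest chain is 21 weeks, giving 2 of slack.
The critical path is still Excavate→Foundation→Drywall; finish is now 23 weeks.

Excavate, Foundation, Drywall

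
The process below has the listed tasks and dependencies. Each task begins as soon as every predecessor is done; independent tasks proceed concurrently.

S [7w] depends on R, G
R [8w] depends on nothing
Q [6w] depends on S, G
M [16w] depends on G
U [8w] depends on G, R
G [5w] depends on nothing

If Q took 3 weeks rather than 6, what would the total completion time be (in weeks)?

21

Critical path before the change: R→S→Q = 8+7+6 = 21 giving 21 weeks.
Q lies on that path, so at 3 weeks the path becomes 18 weeks.
New critical path: G→M = 5+16 = 21 ⇒ 21 weeks.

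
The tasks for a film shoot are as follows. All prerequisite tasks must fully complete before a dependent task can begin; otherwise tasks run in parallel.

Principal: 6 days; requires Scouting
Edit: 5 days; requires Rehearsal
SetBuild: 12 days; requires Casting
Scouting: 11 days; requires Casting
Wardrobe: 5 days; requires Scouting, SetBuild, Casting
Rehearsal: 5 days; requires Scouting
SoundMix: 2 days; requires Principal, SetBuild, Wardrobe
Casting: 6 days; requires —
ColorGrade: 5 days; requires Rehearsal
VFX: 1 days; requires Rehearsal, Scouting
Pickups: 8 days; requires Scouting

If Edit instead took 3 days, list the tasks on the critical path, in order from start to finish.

Actual critical path: Casting→Scouting→Rehearsal→Edit = 6+11+5+5 = 27 ⇒ 27 days.
Since Edit is critical, the -2 change carries straight to that chain (now 25 days).
New critical path: Casting→Scouting→Rehearsal→ColorGrade = 6+11+5+5 = 27 ⇒ 27 days.

Casting, Scouting, Rehearsal, ColorGrade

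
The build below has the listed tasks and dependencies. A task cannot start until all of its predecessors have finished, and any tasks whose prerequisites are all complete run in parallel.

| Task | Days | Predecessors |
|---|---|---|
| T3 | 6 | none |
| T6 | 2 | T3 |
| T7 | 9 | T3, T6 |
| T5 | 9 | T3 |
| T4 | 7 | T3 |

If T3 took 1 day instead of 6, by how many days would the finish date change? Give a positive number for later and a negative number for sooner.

-5

As given, the longest chain is T3→T6→T7 = 6+2+9 = 17, so the finish is 17 days.
T3 is on the critical path; changing it to 1 makes that path 12 days.
The critical path is still T3→T6→T7; finish is now 12 days.
Change in finish: 12 − 17 = -5 days.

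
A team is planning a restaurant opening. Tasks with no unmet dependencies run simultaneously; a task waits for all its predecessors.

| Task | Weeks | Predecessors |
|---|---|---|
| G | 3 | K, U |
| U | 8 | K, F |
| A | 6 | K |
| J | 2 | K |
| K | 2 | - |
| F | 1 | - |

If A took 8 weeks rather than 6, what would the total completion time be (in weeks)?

Critical path before the change: K→U→G = 2+8+3 = 13 giving 13 weeks.
A has 5 weeks of float (longest path through it is 8).
That remains the longest chain; total 13 weeks.

13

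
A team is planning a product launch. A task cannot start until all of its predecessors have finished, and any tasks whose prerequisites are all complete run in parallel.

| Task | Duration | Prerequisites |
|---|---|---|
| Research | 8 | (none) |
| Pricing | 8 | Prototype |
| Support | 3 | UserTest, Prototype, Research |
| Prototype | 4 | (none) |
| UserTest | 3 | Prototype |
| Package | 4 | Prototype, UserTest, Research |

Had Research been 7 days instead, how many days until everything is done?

The binding path is Research→Package = 8+4 = 12; finish at 12 days.
Since Research is critical, the -1 change carries straight to that chain (now 11 days).
New critical path: Prototype→Pricing = 4+8 = 12 ⇒ 12 days.

12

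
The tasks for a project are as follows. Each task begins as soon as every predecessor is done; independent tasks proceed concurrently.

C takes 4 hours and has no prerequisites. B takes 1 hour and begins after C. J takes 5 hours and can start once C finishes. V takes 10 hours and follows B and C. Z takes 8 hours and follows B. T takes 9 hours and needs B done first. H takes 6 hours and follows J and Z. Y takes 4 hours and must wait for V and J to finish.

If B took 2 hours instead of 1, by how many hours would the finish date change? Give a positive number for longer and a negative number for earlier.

1

Actual critical path: C→B→V→Y = 4+1+10+4 = 19 ⇒ 19 hours.
Since B is critical, the +1 change carries straight to that chain (now 20 hours).
That remains the longest chain; total 20 hours.
Change in finish: 20 − 19 = +1 hours.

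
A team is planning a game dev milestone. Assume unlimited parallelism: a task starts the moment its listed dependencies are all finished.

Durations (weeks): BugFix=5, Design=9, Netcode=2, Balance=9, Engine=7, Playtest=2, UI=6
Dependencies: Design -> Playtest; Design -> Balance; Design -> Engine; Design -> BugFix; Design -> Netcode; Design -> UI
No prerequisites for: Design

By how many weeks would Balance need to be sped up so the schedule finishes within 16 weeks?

2

Current finish: 18 weeks; target: 16.
Balance is on every critical path, so each week cut from Balance cuts the finish by one (this holds down to a finish of 16).
Need 18 − 16 = 2 weeks off Balance → Balance becomes 7 weeks, finish becomes 16.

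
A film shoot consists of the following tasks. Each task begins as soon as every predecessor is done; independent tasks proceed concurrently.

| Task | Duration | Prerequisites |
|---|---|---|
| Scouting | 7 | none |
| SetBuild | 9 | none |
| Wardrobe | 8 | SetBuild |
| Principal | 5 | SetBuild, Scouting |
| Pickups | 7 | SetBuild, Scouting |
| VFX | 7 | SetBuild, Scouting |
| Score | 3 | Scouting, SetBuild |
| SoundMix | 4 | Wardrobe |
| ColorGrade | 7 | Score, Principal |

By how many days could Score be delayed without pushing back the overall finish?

SetBuild→Wardrobe→SoundMix = 9+8+4 = 21 sets the makespan at 21 days.
Score finishes as early as 12 and must finish by 14.
Slack of Score = 11 − 9 = 2 days.

2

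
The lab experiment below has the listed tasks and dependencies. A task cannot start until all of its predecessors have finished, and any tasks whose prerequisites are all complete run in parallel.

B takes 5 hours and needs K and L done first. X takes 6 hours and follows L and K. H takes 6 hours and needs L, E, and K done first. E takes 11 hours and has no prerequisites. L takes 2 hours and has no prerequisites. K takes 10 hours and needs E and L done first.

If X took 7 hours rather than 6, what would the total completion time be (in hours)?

Baseline: E→K→X = 11+10+6 = 27 → 27 hours.
X is on the critical path; changing it to 7 makes that path 28 hours.
The critical path is still E→K→X; finish is now 28 hours.

28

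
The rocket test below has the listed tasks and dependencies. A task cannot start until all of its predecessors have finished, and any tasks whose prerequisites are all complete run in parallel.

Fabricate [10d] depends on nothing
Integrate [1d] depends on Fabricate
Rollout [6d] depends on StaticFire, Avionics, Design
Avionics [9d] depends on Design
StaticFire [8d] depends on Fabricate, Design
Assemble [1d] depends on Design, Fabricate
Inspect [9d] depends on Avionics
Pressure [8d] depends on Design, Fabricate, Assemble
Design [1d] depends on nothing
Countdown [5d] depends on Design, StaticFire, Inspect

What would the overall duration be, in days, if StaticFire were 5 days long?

24

The binding path is Fabricate→StaticFire→Rollout = 10+8+6 = 24; finish at 24 days.
StaticFire is on the critical path; changing it to 5 makes that path 21 days.
The binding chain switches to Design→Avionics→Inspect→Countdown = 1+9+9+5 = 24; finish 24 days.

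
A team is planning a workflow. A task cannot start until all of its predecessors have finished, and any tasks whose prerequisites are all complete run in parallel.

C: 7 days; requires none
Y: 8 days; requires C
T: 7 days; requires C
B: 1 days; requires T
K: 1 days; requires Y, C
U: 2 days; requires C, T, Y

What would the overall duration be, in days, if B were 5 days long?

19

Baseline: C→Y→U = 7+8+2 = 17 → 17 days.
B is off the critical path — its longest chain is 15 days, giving 2 of slack.
The binding chain switches to C→T→B = 7+7+5 = 19; finish 19 days.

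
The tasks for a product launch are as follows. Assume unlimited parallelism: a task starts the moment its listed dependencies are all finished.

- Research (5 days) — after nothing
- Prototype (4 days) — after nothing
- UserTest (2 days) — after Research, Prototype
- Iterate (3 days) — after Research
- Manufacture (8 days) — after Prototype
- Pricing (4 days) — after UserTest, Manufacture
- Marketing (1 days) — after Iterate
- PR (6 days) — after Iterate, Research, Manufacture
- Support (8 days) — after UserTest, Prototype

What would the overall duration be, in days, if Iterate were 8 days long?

Critical path before the change: Prototype→Manufacture→PR = 4+8+6 = 18 giving 18 days.
Iterate has 4 days of float (longest path through it is 14).
The binding chain switches to Research→Iterate→PR = 5+8+6 = 19; finish 19 days.

19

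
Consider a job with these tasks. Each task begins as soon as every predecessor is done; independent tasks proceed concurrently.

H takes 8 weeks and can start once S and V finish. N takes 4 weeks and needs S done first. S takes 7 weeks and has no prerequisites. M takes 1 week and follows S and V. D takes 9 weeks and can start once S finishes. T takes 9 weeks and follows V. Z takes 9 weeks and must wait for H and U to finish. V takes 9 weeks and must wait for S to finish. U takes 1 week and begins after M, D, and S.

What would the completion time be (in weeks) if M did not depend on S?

33

Original critical path: S→V→H→Z = 7+9+8+9 = 33 ⇒ 33 weeks.
Dropping S→M doesn't change M's earliest start (16); another predecessor still binds.
After: S→V→H→Z = 7+9+8+9 = 33 → 33 weeks.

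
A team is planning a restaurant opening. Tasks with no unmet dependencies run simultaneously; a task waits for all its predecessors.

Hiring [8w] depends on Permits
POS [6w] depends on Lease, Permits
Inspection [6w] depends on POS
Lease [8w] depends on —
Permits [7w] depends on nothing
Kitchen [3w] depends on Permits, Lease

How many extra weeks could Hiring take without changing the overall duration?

Lease→POS→Inspection = 8+6+6 = 20 sets the makespan at 20 weeks.
Longest path through Hiring: 15 weeks (earliest finish 15, latest finish 20).
Float = 20 − 15 = 5.

5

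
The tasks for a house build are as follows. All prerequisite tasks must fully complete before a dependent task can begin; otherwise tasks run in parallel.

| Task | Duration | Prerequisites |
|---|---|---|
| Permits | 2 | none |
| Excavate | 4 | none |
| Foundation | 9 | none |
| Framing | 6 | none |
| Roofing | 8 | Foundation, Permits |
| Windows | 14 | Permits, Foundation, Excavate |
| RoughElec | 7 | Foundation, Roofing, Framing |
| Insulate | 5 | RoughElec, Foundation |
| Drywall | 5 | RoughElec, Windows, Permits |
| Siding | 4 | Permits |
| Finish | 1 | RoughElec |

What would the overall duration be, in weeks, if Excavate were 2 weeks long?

29

Baseline: Foundation→Roofing→RoughElec→Insulate = 9+8+7+5 = 29 → 29 weeks.
Excavate is off the critical path — its longest chain is 23 weeks, giving 6 of slack.
The critical path is still Foundation→Roofing→RoughElec→Insulate; finish is now 29 weeks.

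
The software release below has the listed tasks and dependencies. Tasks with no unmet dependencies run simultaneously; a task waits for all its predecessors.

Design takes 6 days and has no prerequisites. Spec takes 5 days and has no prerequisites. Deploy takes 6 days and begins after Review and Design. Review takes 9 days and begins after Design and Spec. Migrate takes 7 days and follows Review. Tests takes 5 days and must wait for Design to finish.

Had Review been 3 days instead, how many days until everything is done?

Critical path before the change: Design→Review→Migrate = 6+9+7 = 22 giving 22 days.
Review lies on that path, so at 3 days the path becomes 16 days.
The critical path is still Design→Review→Migrate; finish is now 16 days.

16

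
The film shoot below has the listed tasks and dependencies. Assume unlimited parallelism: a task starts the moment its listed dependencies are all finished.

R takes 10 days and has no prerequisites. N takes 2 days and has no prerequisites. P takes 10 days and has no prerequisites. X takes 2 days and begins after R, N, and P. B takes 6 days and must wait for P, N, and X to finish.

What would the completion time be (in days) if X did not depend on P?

18

Original critical path: R→X→B = 10+2+6 = 18 ⇒ 18 days.
Dropping P→X doesn't change X's earliest start (10); another predecessor still binds.
New critical path: R→X→B = 10+2+6 = 18 ⇒ 18 days.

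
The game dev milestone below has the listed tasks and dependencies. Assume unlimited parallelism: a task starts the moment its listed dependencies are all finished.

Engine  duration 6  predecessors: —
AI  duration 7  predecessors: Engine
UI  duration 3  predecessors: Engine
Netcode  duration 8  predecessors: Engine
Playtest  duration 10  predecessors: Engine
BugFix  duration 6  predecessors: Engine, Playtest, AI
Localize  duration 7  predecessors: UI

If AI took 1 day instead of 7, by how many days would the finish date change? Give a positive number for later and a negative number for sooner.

Baseline: Engine→Playtest→BugFix = 6+10+6 = 22 → 22 days.
AI has 3 days of float (longest path through it is 19).
No other chain overtakes it, so the finish is 22 days.
Change in finish: 22 − 22 = +0 days.

0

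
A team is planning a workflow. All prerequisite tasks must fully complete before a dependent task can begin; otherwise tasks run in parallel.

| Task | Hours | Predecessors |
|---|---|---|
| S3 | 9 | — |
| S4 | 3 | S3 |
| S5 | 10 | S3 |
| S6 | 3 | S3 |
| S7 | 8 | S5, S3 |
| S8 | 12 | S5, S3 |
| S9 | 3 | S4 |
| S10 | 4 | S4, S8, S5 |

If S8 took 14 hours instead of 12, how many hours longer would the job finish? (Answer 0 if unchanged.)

2

As given, the longest chain is S3→S5→S8→S10 = 9+10+12+4 = 35, so the finish is 35 hours.
Since S8 is critical, the +2 change carries straight to that chain (now 37 hours).
That remains the longest chain; total 37 hours.
Change in finish: 37 − 35 = +2 hours.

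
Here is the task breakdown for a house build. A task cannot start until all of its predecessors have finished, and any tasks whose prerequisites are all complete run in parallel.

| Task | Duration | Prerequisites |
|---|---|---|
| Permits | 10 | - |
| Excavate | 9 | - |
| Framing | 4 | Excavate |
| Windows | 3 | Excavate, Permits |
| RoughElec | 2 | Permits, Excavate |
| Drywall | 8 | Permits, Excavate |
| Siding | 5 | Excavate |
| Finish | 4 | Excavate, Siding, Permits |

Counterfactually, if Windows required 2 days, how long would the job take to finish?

18

As given, the longest chain is Permits→Drywall = 10+8 = 18, so the finish is 18 days.
Windows is off the critical path — its longest chain is 13 days, giving 5 of slack.
That remains the longest chain; total 18 days.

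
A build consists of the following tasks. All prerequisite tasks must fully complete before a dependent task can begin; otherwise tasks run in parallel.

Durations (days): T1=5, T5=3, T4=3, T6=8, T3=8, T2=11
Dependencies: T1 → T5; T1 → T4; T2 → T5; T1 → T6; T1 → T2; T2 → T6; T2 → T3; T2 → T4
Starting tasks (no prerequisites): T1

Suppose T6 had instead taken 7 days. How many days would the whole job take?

Baseline: T1→T2→T6 = 5+11+8 = 24 → 24 days.
T6 is on the critical path; changing it to 7 makes that path 23 days.
The binding chain switches to T1→T2→T3 = 5+11+8 = 24; finish 24 days.

24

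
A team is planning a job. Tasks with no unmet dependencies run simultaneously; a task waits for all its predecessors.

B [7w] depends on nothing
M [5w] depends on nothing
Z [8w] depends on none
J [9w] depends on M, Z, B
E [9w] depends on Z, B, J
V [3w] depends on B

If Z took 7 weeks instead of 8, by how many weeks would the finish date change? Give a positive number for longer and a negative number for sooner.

-1

Actual critical path: Z→J→E = 8+9+9 = 26 ⇒ 26 weeks.
Since Z is critical, the -1 change carries straight to that chain (now 25 weeks).
New critical path: B→J→E = 7+9+9 = 25 ⇒ 25 weeks.
Change in finish: 25 − 26 = -1 weeks.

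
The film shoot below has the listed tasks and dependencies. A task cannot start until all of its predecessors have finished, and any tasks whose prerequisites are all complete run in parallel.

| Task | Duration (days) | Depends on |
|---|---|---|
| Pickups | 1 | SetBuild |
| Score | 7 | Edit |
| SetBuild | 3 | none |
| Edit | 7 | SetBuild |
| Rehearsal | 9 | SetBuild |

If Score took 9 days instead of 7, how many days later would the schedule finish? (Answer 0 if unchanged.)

2

The binding path is SetBuild→Edit→Score = 3+7+7 = 17; finish at 17 days.
Score is on the critical path; changing it to 9 makes that path 19 days.
The critical path is still SetBuild→Edit→Score; finish is now 19 days.
Change in finish: 19 − 17 = +2 days.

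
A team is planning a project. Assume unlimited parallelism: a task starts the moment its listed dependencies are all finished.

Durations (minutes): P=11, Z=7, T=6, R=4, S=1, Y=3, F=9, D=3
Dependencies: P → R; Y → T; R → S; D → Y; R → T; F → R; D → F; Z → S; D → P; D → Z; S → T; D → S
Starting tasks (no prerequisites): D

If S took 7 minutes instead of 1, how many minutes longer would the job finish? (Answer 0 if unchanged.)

6

Baseline: D→P→R→S→T = 3+11+4+1+6 = 25 → 25 minutes.
S lies on that path, so at 7 minutes the path becomes 31 minutes.
The critical path is still D→P→R→S→T; finish is now 31 minutes.
Change in finish: 31 − 25 = +6 minutes.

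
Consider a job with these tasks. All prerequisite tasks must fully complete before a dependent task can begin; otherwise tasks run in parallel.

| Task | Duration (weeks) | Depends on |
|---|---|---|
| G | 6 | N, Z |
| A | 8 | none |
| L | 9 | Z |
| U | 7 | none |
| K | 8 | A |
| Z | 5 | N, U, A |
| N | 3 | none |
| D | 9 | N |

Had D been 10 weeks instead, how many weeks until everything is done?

22

Baseline: A→Z→L = 8+5+9 = 22 → 22 weeks.
D is off the critical path — its longest chain is 12 weeks, giving 10 of slack.
No other chain overtakes it, so the finish is 22 weeks.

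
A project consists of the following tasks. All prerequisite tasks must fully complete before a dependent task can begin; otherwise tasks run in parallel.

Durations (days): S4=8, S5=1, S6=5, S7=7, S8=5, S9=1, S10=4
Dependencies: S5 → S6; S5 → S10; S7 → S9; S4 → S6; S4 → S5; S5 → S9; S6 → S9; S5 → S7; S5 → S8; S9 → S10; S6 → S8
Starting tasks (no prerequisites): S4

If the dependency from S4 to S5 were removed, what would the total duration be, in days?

18

Before: longest chain S4→S5→S7→S9→S10 = 8+1+7+1+4 = 21, finish 21.
Without S4→S5, S5's earliest start moves from 8 to 0.
New critical path: S4→S6→S8 = 8+5+5 = 18 ⇒ 18 days.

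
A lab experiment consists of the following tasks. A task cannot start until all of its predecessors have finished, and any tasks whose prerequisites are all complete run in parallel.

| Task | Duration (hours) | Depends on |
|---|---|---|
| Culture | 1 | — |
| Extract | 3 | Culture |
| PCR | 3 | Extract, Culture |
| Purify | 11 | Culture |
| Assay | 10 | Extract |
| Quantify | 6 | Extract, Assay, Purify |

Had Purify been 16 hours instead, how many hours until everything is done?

23

As given, the longest chain is Culture→Extract→Assay→Quantify = 1+3+10+6 = 20, so the finish is 20 hours.
Purify is off the critical path — its longest chain is 18 hours, giving 2 of slack.
The binding chain switches to Culture→Purify→Quantify = 1+16+6 = 23; finish 23 hours.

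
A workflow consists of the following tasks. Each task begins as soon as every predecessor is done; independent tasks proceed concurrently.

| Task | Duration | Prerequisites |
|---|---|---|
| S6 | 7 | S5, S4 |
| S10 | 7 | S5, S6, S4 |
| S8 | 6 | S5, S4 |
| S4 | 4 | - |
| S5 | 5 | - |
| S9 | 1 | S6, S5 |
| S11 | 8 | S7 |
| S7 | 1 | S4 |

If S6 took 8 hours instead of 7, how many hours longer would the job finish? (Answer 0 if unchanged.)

Actual critical path: S5→S6→S10 = 5+7+7 = 19 ⇒ 19 hours.
S6 lies on that path, so at 8 hours the path becomes 20 hours.
The critical path is still S5→S6→S10; finish is now 20 hours.
Change in finish: 20 − 19 = +1 hours.

1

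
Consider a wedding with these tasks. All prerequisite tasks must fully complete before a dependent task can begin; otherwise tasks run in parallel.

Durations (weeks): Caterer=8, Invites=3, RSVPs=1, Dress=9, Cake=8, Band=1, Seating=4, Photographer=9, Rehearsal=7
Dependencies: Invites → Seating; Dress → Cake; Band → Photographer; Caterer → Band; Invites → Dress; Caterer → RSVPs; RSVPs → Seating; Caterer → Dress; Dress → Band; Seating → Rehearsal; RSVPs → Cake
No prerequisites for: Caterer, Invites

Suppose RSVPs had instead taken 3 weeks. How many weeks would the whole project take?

Actual critical path: Caterer→Dress→Band→Photographer = 8+9+1+9 = 27 ⇒ 27 weeks.
RSVPs has 7 weeks of float (longest path through it is 20).
No other chain overtakes it, so the finish is 27 weeks.

27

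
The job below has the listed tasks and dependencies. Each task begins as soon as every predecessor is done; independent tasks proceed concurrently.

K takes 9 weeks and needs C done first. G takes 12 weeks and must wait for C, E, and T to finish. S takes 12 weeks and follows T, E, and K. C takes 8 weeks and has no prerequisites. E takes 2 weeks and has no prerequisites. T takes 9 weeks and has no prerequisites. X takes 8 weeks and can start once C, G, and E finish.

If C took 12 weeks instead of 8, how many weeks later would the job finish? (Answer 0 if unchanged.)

4

Critical path before the change: C→K→S = 8+9+12 = 29 giving 29 weeks.
Since C is critical, the +4 change carries straight to that chain (now 33 weeks).
The critical path is still C→K→S; finish is now 33 weeks.
Change in finish: 33 − 29 = +4 weeks.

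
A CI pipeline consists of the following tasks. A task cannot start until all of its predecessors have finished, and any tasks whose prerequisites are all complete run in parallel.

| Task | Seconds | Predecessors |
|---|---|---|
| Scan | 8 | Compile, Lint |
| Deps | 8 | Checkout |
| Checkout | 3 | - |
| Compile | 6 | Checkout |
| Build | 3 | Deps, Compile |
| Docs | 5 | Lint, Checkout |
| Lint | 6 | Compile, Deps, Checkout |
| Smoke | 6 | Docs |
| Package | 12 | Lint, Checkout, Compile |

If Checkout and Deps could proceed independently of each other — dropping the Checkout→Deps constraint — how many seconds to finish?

27

With the dependency in place, Checkout→Deps→Lint→Package = 3+8+6+12 = 29 sets the finish at 29 seconds.
Without Checkout→Deps, Deps's earliest start moves from 3 to 0.
New critical path: Checkout→Compile→Lint→Package = 3+6+6+12 = 27 ⇒ 27 seconds.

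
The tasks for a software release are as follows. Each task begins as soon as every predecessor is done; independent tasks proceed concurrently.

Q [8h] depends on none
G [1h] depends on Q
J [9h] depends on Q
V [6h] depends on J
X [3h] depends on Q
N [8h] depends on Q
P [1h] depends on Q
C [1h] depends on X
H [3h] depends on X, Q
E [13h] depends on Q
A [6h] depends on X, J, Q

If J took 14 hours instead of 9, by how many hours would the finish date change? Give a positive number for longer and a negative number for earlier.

Actual critical path: Q→J→A = 8+9+6 = 23 ⇒ 23 hours.
Since J is critical, the +5 change carries straight to that chain (now 28 hours).
The critical path is still Q→J→A; finish is now 28 hours.
Change in finish: 28 − 23 = +5 hours.

5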